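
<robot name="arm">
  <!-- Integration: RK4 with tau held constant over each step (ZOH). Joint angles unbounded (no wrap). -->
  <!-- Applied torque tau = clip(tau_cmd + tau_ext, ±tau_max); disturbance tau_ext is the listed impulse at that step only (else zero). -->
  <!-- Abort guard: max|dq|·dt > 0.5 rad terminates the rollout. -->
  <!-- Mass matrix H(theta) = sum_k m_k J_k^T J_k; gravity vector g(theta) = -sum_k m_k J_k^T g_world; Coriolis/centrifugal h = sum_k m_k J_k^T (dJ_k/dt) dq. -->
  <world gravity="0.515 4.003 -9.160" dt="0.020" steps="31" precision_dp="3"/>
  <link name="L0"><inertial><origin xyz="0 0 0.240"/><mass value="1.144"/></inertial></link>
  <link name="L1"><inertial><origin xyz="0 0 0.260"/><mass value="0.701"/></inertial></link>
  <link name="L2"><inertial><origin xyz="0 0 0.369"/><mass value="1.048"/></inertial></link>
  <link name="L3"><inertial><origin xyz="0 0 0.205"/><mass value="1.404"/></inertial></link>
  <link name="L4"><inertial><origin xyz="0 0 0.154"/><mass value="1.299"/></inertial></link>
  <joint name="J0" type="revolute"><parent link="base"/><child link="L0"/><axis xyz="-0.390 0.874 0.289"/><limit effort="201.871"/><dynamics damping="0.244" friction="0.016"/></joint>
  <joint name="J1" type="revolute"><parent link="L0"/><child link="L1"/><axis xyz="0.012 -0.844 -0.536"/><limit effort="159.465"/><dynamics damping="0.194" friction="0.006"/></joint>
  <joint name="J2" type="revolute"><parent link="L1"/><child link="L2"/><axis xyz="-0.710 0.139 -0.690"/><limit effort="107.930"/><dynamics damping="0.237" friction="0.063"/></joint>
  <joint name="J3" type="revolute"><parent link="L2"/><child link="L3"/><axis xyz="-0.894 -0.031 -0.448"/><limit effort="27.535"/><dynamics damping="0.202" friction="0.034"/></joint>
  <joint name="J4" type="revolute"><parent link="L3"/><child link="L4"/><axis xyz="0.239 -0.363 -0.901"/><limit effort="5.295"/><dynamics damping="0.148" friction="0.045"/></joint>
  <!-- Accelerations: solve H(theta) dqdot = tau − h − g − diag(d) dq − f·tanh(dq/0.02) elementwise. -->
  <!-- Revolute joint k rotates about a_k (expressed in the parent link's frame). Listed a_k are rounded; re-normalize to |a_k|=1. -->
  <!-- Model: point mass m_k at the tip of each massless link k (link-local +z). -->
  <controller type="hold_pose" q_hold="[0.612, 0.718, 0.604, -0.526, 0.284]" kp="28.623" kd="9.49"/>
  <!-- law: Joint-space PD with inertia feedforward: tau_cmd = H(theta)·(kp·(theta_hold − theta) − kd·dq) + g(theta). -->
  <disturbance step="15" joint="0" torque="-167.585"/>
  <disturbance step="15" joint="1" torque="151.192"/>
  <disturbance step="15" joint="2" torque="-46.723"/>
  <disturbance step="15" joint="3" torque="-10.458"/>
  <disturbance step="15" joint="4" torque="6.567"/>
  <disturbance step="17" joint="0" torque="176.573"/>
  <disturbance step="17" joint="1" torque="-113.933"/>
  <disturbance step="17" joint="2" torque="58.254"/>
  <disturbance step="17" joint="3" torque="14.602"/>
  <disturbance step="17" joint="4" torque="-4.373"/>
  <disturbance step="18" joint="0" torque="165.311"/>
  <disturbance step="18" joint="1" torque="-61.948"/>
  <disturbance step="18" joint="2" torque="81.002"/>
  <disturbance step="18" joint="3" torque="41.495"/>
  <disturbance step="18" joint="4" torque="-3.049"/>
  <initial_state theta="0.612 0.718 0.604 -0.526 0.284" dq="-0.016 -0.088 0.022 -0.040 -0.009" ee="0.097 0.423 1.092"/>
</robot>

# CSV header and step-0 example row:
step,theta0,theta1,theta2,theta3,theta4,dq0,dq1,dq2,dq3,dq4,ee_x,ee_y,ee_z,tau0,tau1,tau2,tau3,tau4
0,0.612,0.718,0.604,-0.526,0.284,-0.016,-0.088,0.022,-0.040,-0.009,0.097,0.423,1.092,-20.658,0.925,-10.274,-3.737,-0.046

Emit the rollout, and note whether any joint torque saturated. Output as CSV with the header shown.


step,theta0,theta1,theta2,theta3,theta4,dq0,dq1,dq2,dq3,dq4,ee_x,ee_y,ee_z,tau0,tau1,tau2,tau3,tau4
1,0.612,0.716,0.604,-0.526,0.285,-0.009,-0.065,0.013,-0.033,-0.105,0.098,0.423,1.092,-20.555,0.817,-10.252,-3.738,-0.049
2,0.612,0.715,0.604,-0.526,0.286,-0.007,-0.048,0.012,-0.032,-0.133,0.099,0.423,1.092,-20.460,0.718,-10.234,-3.738,-0.053
3,0.612,0.714,0.604,-0.526,0.286,-0.005,-0.035,0.012,-0.030,-0.140,0.099,0.423,1.092,-20.372,0.627,-10.216,-3.737,-0.057
4,0.612,0.713,0.603,-0.527,0.286,-0.004,-0.025,0.012,-0.028,-0.142,0.100,0.422,1.092,-20.292,0.545,-10.200,-3.736,-0.061
5,0.612,0.713,0.603,-0.527,0.287,-0.003,-0.016,0.013,-0.027,-0.142,0.100,0.422,1.092,-20.219,0.470,-10.185,-3.735,-0.065
6,0.612,0.712,0.603,-0.527,0.287,-0.003,-0.009,0.014,-0.026,-0.142,0.100,0.422,1.093,-20.153,0.402,-10.171,-3.734,-0.068
7,0.612,0.712,0.603,-0.527,0.287,-0.003,-0.003,0.015,-0.025,-0.142,0.101,0.422,1.093,-20.093,0.341,-10.159,-3.733,-0.071
8,0.612,0.712,0.603,-0.526,0.287,-0.002,0.002,0.015,-0.024,-0.141,0.101,0.422,1.093,-20.039,0.286,-10.147,-3.732,-0.073
9,0.612,0.712,0.603,-0.526,0.288,-0.002,0.006,0.016,-0.024,-0.141,0.101,0.422,1.093,-19.990,0.236,-10.136,-3.732,-0.075
10,0.612,0.712,0.603,-0.526,0.288,-0.002,0.010,0.016,-0.023,-0.141,0.101,0.422,1.093,-19.947,0.192,-10.127,-3.731,-0.077
11,0.612,0.712,0.602,-0.526,0.288,-0.002,0.012,0.017,-0.023,-0.141,0.101,0.422,1.093,-19.908,0.153,-10.118,-3.730,-0.079
12,0.612,0.712,0.602,-0.526,0.288,-0.002,0.014,0.017,-0.022,-0.140,0.101,0.422,1.093,-19.873,0.117,-10.110,-3.730,-0.081
13,0.612,0.712,0.602,-0.526,0.289,-0.003,0.016,0.017,-0.022,-0.140,0.100,0.422,1.093,-19.842,0.086,-10.103,-3.729,-0.083
14,0.612,0.713,0.602,-0.526,0.289,-0.003,0.017,0.018,-0.021,-0.140,0.100,0.422,1.093,-19.815,0.058,-10.096,-3.729,-0.084
15,0.612,0.713,0.602,-0.526,0.289,-0.003,0.018,0.018,-0.021,-0.140,0.100,0.422,1.093,-187.376,151.225,-56.814,-14.186,5.295
16,0.612,0.737,0.605,-0.532,0.226,-0.030,2.285,0.189,-0.386,-5.004,0.087,0.423,1.092,13.518,-30.051,-0.522,-1.565,-1.207
17,0.612,0.775,0.603,-0.531,0.178,0.007,1.644,-0.297,0.252,-1.058,0.061,0.425,1.091,186.505,-140.875,57.194,12.975,-5.295
18,0.632,0.805,0.586,-0.541,0.188,1.985,1.342,-1.290,-1.321,1.301,0.049,0.426,1.087,137.031,-63.580,67.402,27.535,-3.200
19,0.671,0.834,0.602,-0.596,0.177,1.985,1.582,2.608,-3.818,-1.455,0.059,0.435,1.076,-59.911,11.005,-28.827,-10.818,0.471
20,0.708,0.861,0.640,-0.653,0.174,1.746,1.099,1.293,-2.058,0.280,0.074,0.449,1.061,-55.130,10.199,-26.019,-9.814,0.406
21,0.740,0.879,0.659,-0.684,0.181,1.420,0.748,0.668,-1.153,0.384,0.087,0.462,1.050,-50.803,9.355,-23.712,-8.959,0.365
22,0.765,0.891,0.669,-0.702,0.187,1.097,0.478,0.336,-0.621,0.218,0.098,0.471,1.041,-46.914,8.501,-21.749,-8.212,0.331
23,0.784,0.899,0.674,-0.711,0.189,0.806,0.265,0.144,-0.281,0.088,0.107,0.479,1.035,-43.442,7.662,-20.055,-7.556,0.300
24,0.798,0.902,0.676,-0.714,0.190,0.558,0.088,0.009,-0.028,0.239,0.115,0.485,1.031,-40.356,6.859,-18.584,-6.979,0.265
25,0.806,0.903,0.676,-0.714,0.191,0.332,-0.046,-0.017,0.085,0.215,0.121,0.489,1.028,-37.623,6.104,-17.310,-6.464,0.232
26,0.811,0.901,0.676,-0.712,0.191,0.147,-0.148,-0.029,0.154,0.189,0.126,0.491,1.027,-35.207,5.403,-16.192,-6.007,0.201
27,0.812,0.898,0.676,-0.709,0.191,-0.003,-0.224,-0.033,0.196,0.160,0.130,0.492,1.027,-33.077,4.760,-15.213,-5.604,0.172
28,0.811,0.893,0.676,-0.706,0.190,-0.121,-0.281,-0.042,0.225,0.144,0.133,0.493,1.027,-31.206,4.177,-14.356,-5.250,0.146
29,0.808,0.887,0.676,-0.701,0.189,-0.214,-0.322,-0.045,0.241,0.130,0.135,0.492,1.028,-29.559,3.649,-13.608,-4.940,0.123
30,0.802,0.880,0.675,-0.697,0.188,-0.287,-0.352,-0.047,0.249,0.121,0.136,0.491,1.030,-28.112,3.174,-12.957,-4.670,0.102
31,0.796,0.873,0.675,-0.693,0.187,-0.343,-0.372,-0.048,0.253,0.116,0.137,0.489,1.032,,,,,
# any joint saturated: yes


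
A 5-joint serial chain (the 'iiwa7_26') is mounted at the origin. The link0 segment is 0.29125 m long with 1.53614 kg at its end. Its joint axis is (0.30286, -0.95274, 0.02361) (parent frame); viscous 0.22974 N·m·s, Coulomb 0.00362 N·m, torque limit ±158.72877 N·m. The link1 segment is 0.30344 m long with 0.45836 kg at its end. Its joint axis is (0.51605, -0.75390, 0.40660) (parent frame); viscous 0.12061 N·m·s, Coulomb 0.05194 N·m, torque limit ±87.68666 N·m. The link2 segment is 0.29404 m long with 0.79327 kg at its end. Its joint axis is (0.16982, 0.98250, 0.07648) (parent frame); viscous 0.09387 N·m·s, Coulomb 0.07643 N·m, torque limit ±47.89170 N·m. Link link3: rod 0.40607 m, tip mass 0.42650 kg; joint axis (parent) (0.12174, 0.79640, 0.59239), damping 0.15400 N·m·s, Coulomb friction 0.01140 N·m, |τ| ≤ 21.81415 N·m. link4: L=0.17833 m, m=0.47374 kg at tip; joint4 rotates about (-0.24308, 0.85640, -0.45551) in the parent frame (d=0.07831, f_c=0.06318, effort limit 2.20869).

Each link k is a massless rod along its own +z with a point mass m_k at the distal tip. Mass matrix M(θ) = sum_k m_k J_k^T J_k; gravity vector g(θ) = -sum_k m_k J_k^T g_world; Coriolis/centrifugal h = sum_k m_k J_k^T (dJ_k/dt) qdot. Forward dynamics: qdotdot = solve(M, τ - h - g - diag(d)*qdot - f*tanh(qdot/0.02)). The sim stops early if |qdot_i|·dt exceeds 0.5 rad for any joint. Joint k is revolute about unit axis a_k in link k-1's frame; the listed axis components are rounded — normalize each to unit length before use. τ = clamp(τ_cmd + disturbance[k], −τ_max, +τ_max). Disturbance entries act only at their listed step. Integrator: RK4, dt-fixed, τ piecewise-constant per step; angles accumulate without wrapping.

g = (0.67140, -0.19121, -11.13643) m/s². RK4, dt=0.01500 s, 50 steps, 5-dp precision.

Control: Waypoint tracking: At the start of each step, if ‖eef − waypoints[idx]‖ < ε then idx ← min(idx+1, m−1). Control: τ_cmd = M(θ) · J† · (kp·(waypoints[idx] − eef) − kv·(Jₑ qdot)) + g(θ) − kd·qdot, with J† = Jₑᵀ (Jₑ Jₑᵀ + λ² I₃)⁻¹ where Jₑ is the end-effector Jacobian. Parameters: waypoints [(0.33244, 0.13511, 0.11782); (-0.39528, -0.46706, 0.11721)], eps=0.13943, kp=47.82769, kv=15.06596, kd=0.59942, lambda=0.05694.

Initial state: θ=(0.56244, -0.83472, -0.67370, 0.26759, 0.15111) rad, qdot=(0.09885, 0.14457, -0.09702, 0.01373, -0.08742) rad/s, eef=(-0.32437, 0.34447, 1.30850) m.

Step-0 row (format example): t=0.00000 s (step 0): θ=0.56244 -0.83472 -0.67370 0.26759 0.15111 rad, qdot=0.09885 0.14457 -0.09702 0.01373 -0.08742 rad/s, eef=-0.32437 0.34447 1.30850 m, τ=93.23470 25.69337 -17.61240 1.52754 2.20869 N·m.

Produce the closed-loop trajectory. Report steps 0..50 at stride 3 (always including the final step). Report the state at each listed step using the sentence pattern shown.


t=0.04500 s (step 3): θ=0.80175 -1.08428 -0.73142 0.39904 0.22877 rad, qdot=8.37861 -8.90967 -2.49976 4.12734 3.46347 rad/s, eef=-0.31898 0.33092 1.26404 m, τ=-3.86528 -6.76024 3.18816 2.11975 -0.28913 N·m.
t=0.09000 s (step 6): θ=1.16955 -1.47860 -0.88923 0.60093 0.31506 rad, qdot=7.54620 -8.11782 -4.35615 5.52855 -2.22074 rad/s, eef=-0.30456 0.28863 1.16395 m, τ=-34.92939 -21.14450 9.71003 2.87310 2.20869 N·m.
t=0.13500 s (step 9): θ=1.47787 -1.81680 -1.07803 0.76047 0.35782 rad, qdot=6.24299 -7.05694 -3.95845 1.49419 4.44418 rad/s, eef=-0.28140 0.24845 1.05669 m, τ=-28.81607 -12.11742 6.58640 2.53352 -1.82170 N·m.
t=0.18000 s (step 12): θ=1.73310 -2.10670 -1.26684 0.88233 0.38270 rad, qdot=5.15282 -5.85109 -4.38947 4.06221 -3.64687 rad/s, eef=-0.24369 0.22017 0.95561 m, τ=-21.44117 -9.86068 7.48107 1.13385 2.20869 N·m.
t=0.22500 s (step 15): θ=1.94993 -2.36015 -1.44488 0.97286 0.44428 rad, qdot=4.49339 -5.43350 -3.54902 0.09984 6.28276 rad/s, eef=-0.19355 0.20096 0.86147 m, τ=-15.85648 0.07746 5.54003 0.41332 -2.20869 N·m.
t=0.27000 s (step 18): θ=2.13610 -2.57985 -1.60972 1.05856 0.51300 rad, qdot=3.84655 -4.43599 -3.66576 3.16341 -2.17521 rad/s, eef=-0.13819 0.18893 0.77551 m, τ=-10.43883 -1.15518 6.79116 -0.43677 1.48956 N·m.
t=0.31500 s (step 21): θ=2.30010 -2.77483 -1.75770 1.13572 0.58104 rad, qdot=3.44793 -4.21222 -2.98625 0.74347 3.89943 rad/s, eef=-0.08302 0.18241 0.69856 m, τ=-8.82167 3.16166 6.34972 -0.63332 -2.20869 N·m.
t=0.36000 s (step 24): θ=2.44814 -2.94862 -1.89009 1.21449 0.63047 rad, qdot=3.13800 -3.48461 -2.89198 2.74040 -1.51154 rad/s, eef=-0.03092 0.18041 0.63099 m, τ=-4.68473 2.07351 6.56156 -1.21042 0.85239 N·m.
t=0.40500 s (step 27): θ=2.58473 -3.10430 -2.00751 1.29128 0.67858 rad, qdot=2.93525 -3.46169 -2.33888 0.65117 3.76172 rad/s, eef=0.01705 0.18128 0.57176 m, τ=-4.50656 4.32231 6.52995 -1.09345 -2.20869 N·m.
t=0.45000 s (step 30): θ=2.71342 -3.24299 -2.11222 1.36975 0.72141 rad, qdot=2.79050 -2.70703 -2.30198 2.70806 -1.55629 rad/s, eef=0.06001 0.18449 0.52057 m, τ=-1.05853 3.10818 6.30598 -1.67713 0.84963 N·m.
t=0.49500 s (step 33): θ=2.83508 -3.36511 -2.20565 1.44717 0.76770 rad, qdot=2.59740 -2.70392 -1.87007 0.85338 3.29860 rad/s, eef=0.09765 0.18935 0.47671 m, τ=-1.37536 4.22829 6.56532 -1.34196 -2.20869 N·m.
t=0.54000 s (step 36): θ=2.94756 -3.46771 -2.28958 1.52750 0.80736 rad, qdot=2.38164 -1.84147 -1.85278 2.64085 -1.38464 rad/s, eef=0.12978 0.19592 0.44013 m, τ=0.27575 3.80605 6.33074 -1.89855 0.80122 N·m.
t=0.58500 s (step 39): θ=3.04409 -3.54838 -2.36341 1.60404 0.84879 rad, qdot=1.86635 -1.73570 -1.42681 0.79092 3.11958 rad/s, eef=0.15672 0.20322 0.40967 m, τ=0.12756 3.83214 6.62249 -1.23827 -2.16138 N·m.
t=0.63000 s (step 42): θ=3.11707 -3.60412 -2.42648 1.67559 0.88443 rad, qdot=1.35866 -0.76770 -1.35857 2.23241 -1.18668 rad/s, eef=0.17901 0.21056 0.38436 m, τ=0.04169 3.77584 6.38492 -1.67940 0.73968 N·m.
t=0.67500 s (step 45): θ=3.16155 -3.63621 -2.47754 1.73677 0.91805 rad, qdot=0.62929 -0.62383 -0.93358 0.69686 2.14179 rad/s, eef=0.19765 0.21668 0.36238 m, τ=0.87012 3.14855 6.43631 -1.05690 -1.50864 N·m.
t=0.72000 s (step 48): θ=3.17842 -3.64802 -2.51697 1.78836 0.94684 rad, qdot=0.12355 0.02300 -0.79731 1.38642 -0.32444 rad/s, eef=0.21366 0.22107 0.34245 m, τ=0.65595 3.14764 6.19557 -1.35344 0.11150 N·m.
t=0.75000 s (step 50): θ=3.17656 -3.64754 -2.53728 1.81750 0.96381 rad, qdot=-0.19442 0.16934 -0.63232 1.13370 -0.07460 rad/s, eef=0.22332 0.22297 0.32986 m.


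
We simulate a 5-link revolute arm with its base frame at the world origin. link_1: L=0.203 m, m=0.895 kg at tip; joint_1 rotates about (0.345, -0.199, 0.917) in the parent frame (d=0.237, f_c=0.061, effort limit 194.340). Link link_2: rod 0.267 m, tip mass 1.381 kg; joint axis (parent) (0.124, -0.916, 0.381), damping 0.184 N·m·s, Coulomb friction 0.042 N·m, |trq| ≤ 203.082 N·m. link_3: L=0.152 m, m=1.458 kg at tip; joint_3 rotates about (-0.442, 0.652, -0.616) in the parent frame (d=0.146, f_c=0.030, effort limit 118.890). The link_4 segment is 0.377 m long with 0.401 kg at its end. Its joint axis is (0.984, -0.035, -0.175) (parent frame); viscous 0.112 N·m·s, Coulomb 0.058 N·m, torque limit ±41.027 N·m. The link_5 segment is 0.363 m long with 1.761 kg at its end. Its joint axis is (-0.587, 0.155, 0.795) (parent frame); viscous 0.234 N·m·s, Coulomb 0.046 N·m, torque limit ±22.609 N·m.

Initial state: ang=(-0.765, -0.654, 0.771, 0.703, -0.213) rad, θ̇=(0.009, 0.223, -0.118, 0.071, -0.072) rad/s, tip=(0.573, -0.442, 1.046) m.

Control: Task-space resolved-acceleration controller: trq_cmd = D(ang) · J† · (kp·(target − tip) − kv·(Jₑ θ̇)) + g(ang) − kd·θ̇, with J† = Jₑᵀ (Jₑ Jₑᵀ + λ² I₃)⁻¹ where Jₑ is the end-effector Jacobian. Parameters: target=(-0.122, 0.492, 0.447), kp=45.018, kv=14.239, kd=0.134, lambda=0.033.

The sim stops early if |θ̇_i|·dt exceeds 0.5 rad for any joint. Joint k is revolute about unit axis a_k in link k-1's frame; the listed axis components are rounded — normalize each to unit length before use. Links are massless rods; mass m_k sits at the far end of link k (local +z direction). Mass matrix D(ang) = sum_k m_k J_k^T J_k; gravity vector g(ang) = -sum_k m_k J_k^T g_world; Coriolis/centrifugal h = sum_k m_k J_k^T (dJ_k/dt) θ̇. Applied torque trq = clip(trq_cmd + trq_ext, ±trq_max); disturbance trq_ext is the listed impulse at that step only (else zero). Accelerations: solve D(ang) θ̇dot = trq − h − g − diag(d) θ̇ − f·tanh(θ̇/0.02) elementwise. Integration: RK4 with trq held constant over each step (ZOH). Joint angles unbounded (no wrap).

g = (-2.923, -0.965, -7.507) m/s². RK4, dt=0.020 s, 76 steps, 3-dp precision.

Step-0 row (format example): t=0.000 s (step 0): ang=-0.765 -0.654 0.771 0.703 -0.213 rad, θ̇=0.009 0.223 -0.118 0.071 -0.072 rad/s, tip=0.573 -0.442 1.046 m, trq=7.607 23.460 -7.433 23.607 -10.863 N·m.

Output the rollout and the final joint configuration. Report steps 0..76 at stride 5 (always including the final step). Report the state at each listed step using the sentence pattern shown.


t=0.100 s (step 5): ang=-0.272 -1.116 1.007 1.460 -0.521 rad, θ̇=2.014 -7.789 -1.339 8.928 -3.184 rad/s, tip=0.481 -0.308 0.990 m, trq=-1.049 8.103 -1.439 8.720 -3.002 N·m.
t=0.200 s (step 10): ang=-0.196 -1.797 0.693 2.178 -0.649 rad, θ̇=0.318 -5.186 -3.717 5.386 0.021 rad/s, tip=0.324 -0.094 0.824 m, trq=4.711 16.858 1.263 -8.419 2.101 N·m.
t=0.300 s (step 15): ang=-0.180 -2.133 0.371 2.587 -0.606 rad, θ̇=-0.049 -1.629 -2.484 3.091 0.737 rad/s, tip=0.187 0.089 0.680 m, trq=4.121 11.490 4.553 -14.663 2.615 N·m.
t=0.400 s (step 20): ang=-0.199 -2.153 0.207 2.828 -0.544 rad, θ̇=-0.237 1.058 -0.782 1.848 0.423 rad/s, tip=0.089 0.216 0.576 m, trq=3.537 9.159 5.290 -13.537 1.830 N·m.
t=0.500 s (step 25): ang=-0.209 -1.964 0.215 2.977 -0.534 rad, θ̇=0.053 2.493 0.938 1.245 -0.071 rad/s, tip=0.022 0.297 0.509 m, trq=1.775 5.787 5.063 -10.773 0.822 N·m.
t=0.600 s (step 30): ang=-0.190 -1.702 0.363 3.080 -0.567 rad, θ̇=0.288 2.576 1.885 0.845 -0.514 rad/s, tip=-0.027 0.352 0.473 m, trq=-0.243 2.686 4.207 -8.985 0.180 N·m.
t=0.700 s (step 35): ang=-0.163 -1.469 0.558 3.145 -0.630 rad, θ̇=0.188 2.080 1.914 0.452 -0.643 rad/s, tip=-0.063 0.391 0.454 m, trq=-1.006 1.587 3.212 -8.280 -0.147 N·m.
t=0.800 s (step 40): ang=-0.158 -1.285 0.727 3.172 -0.693 rad, θ̇=-0.088 1.632 1.472 0.112 -0.571 rad/s, tip=-0.087 0.417 0.444 m, trq=-1.040 1.397 2.472 -8.039 -0.283 N·m.
t=0.900 s (step 45): ang=-0.180 -1.137 0.851 3.171 -0.742 rad, θ̇=-0.337 1.337 1.026 -0.103 -0.385 rad/s, tip=-0.103 0.434 0.439 m, trq=-0.971 1.021 2.103 -7.963 -0.336 N·m.
t=1.000 s (step 50): ang=-0.222 -1.016 0.934 3.153 -0.774 rad, θ̇=-0.476 1.102 0.662 -0.229 -0.259 rad/s, tip=-0.112 0.447 0.437 m, trq=-0.900 0.437 2.000 -7.906 -0.338 N·m.
t=1.100 s (step 55): ang=-0.270 -0.917 0.988 3.128 -0.796 rad, θ̇=-0.462 0.861 0.445 -0.257 -0.178 rad/s, tip=-0.118 0.457 0.437 m, trq=-0.903 -0.221 2.047 -7.854 -0.340 N·m.
t=1.200 s (step 60): ang=-0.310 -0.844 1.026 3.105 -0.811 rad, θ̇=-0.342 0.615 0.342 -0.207 -0.119 rad/s, tip=-0.121 0.466 0.438 m, trq=-0.924 -0.717 2.115 -7.856 -0.332 N·m.
t=1.300 s (step 65): ang=-0.338 -0.793 1.058 3.088 -0.820 rad, θ̇=-0.209 0.407 0.287 -0.135 -0.067 rad/s, tip=-0.123 0.472 0.439 m, trq=-0.923 -0.987 2.145 -7.906 -0.307 N·m.
t=1.400 s (step 70): ang=-0.353 -0.761 1.084 3.077 -0.825 rad, θ̇=-0.110 0.257 0.244 -0.076 -0.033 rad/s, tip=-0.124 0.477 0.440 m, trq=-0.902 -1.103 2.136 -7.979 -0.268 N·m.
t=1.500 s (step 75): ang=-0.361 -0.740 1.107 3.072 -0.827 rad, θ̇=-0.042 0.159 0.201 -0.040 -0.039 rad/s, tip=-0.124 0.480 0.441 m, trq=-0.874 -1.137 2.104 -8.057 -0.223 N·m.
t=1.520 s (step 76): ang=-0.362 -0.737 1.111 3.071 -0.828 rad, θ̇=-0.033 0.145 0.193 -0.036 -0.043 rad/s, tip=-0.124 0.481 0.441 m.
final ang (rad): -0.362 -0.737 1.111 3.071 -0.828


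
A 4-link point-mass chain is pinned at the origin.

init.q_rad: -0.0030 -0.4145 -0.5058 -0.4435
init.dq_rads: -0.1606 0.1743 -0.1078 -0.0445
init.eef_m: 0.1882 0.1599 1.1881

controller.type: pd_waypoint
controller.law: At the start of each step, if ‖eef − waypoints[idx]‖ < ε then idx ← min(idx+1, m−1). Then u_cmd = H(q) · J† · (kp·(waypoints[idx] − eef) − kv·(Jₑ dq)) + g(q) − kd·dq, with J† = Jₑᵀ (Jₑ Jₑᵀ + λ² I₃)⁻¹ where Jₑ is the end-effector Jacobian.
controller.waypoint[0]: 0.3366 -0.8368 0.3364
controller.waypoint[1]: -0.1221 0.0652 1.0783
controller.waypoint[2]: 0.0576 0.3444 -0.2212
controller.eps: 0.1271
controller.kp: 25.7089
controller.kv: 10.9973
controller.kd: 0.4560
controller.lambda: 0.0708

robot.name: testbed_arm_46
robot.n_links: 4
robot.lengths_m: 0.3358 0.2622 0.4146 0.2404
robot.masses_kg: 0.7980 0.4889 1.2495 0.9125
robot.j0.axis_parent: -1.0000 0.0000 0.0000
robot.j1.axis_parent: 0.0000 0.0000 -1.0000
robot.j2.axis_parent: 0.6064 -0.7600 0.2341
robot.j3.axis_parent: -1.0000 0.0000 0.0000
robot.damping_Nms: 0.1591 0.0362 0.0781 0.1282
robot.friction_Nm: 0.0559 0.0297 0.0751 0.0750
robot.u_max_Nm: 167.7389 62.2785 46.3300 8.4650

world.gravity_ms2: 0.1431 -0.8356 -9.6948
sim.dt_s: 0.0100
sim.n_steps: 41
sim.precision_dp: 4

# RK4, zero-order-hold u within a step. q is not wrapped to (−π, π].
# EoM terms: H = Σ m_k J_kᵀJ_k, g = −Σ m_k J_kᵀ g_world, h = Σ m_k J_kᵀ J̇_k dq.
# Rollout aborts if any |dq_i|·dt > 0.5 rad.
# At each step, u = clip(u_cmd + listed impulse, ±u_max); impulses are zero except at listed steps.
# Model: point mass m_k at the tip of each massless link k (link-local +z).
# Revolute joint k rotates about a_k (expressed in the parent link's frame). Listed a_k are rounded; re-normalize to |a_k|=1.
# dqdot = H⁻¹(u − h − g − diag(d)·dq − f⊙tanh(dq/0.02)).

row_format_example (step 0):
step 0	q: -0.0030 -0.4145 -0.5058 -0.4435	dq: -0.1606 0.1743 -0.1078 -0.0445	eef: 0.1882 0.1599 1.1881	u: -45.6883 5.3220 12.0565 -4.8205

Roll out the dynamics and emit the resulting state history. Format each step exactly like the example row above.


step 1	q: -0.0066 -0.4173 -0.5100 -0.4482	dq: -0.5578 -0.7261 -0.7225 -0.8826	eef: 0.1892 0.1570 1.1876	u: -40.6459 4.9244 11.4243 -3.8934
step 2	q: -0.0138 -0.4272 -0.5194 -0.4594	dq: -0.8732 -1.2437 -1.1681 -1.3420	eef: 0.1909 0.1522 1.1863	u: -36.9050 4.4957 10.9646 -3.2412
step 3	q: -0.0238 -0.4412 -0.5329 -0.4740	dq: -1.1405 -1.5359 -1.5170 -1.5780	eef: 0.1932 0.1458 1.1845	u: -34.1160 4.0790 10.6095 -2.7581
step 4	q: -0.0364 -0.4574 -0.5495 -0.4902	dq: -1.3810 -1.7013 -1.8120 -1.6769	eef: 0.1959 0.1380 1.1821	u: -32.0121 3.6983 10.3129 -2.3835
step 5	q: -0.0514 -0.4749 -0.5689 -0.5071	dq: -1.6075 -1.7954 -2.0779 -1.6853	eef: 0.1989 0.1291 1.1793	u: -30.3719 3.3627 10.0393 -2.0828
step 6	q: -0.0685 -0.4931 -0.5910 -0.5236	dq: -1.8269 -1.8460 -2.3278 -1.6280	eef: 0.2021 0.1192 1.1761	u: -28.9986 3.0716 9.7584 -1.8353
step 7	q: -0.0879 -0.5117 -0.6154 -0.5394	dq: -2.0422 -1.8662 -2.5673 -1.5190	eef: 0.2054 0.1083 1.1725	u: -27.7144 2.8188 9.4441 -1.6276
step 8	q: -0.1094 -0.5303 -0.6423 -0.5538	dq: -2.2536 -1.8606 -2.7970 -1.3677	eef: 0.2089 0.0965 1.1684	u: -26.3661 2.5945 9.0769 -1.4503
step 9	q: -0.1329 -0.5488 -0.6713 -0.5666	dq: -2.4591 -1.8310 -3.0135 -1.1820	eef: 0.2123 0.0840 1.1638	u: -24.8366 2.3875 8.6462 -1.2956
step 10	q: -0.1585 -0.5669 -0.7025 -0.5773	dq: -2.6556 -1.7784 -3.2115 -0.9698	eef: 0.2157 0.0707 1.1588	u: -23.0540 2.1862 8.1519 -1.1569
step 11	q: -0.1860 -0.5843 -0.7354 -0.5859	dq: -2.8394 -1.7048 -3.3846 -0.7397	eef: 0.2190 0.0566 1.1532	u: -20.9944 1.9795 7.6037 -1.0285
step 12	q: -0.2152 -0.6009 -0.7700 -0.5921	dq: -3.0071 -1.6131 -3.5272 -0.5005	eef: 0.2223 0.0420 1.1471	u: -18.6749 1.7583 7.0179 -0.9056
step 13	q: -0.2460 -0.6165 -0.8058 -0.5959	dq: -3.1557 -1.5076 -3.6349 -0.2610	eef: 0.2254 0.0267 1.1405	u: -16.1409 1.5153 6.4137 -0.7843
step 14	q: -0.2782 -0.6310 -0.8426 -0.5974	dq: -3.2835 -1.3929 -3.7053 -0.0298	eef: 0.2284 0.0109 1.1333	u: -13.4509 1.2456 5.8089 -0.6615
step 15	q: -0.3116 -0.6444 -0.8798 -0.5968	dq: -3.3883 -1.2838 -3.7435 0.1359	eef: 0.2313 -0.0055 1.1255	u: -10.5241 0.9276 5.1919 -0.4993
step 16	q: -0.3459 -0.6566 -0.9172 -0.5948	dq: -3.4706 -1.1714 -3.7445 0.2846	eef: 0.2342 -0.0225 1.1171	u: -7.5787 0.5800 4.6030 -0.3366
step 17	q: -0.3809 -0.6678 -0.9545 -0.5912	dq: -3.5316 -1.0578 -3.7110 0.4210	eef: 0.2369 -0.0399 1.1081	u: -4.6969 0.2104 4.0551 -0.1793
step 18	q: -0.4164 -0.6778 -0.9913 -0.5864	dq: -3.5732 -0.9469 -3.6479 0.5402	eef: 0.2395 -0.0577 1.0987	u: -1.9131 -0.1771 3.5507 -0.0258
step 19	q: -0.4522 -0.6867 -1.0274 -0.5805	dq: -3.5973 -0.8408 -3.5600 0.6399	eef: 0.2421 -0.0758 1.0887	u: 0.7462 -0.5776 3.0897 0.1245
step 20	q: -0.4882 -0.6946 -1.0624 -0.5738	dq: -3.6057 -0.7409 -3.4522 0.7196	eef: 0.2446 -0.0943 1.0782	u: 3.2620 -0.9858 2.6704 0.2712
step 21	q: -0.5243 -0.7015 -1.0963 -0.5663	dq: -3.6004 -0.6478 -3.3288 0.7799	eef: 0.2470 -0.1129 1.0673	u: 5.6219 -1.3964 2.2902 0.4138
step 22	q: -0.5602 -0.7076 -1.1289 -0.5583	dq: -3.5832 -0.5616 -3.1939 0.8223	eef: 0.2495 -0.1317 1.0561	u: 7.8186 -1.8041 1.9458 0.5515
step 23	q: -0.5959 -0.7128 -1.1601 -0.5499	dq: -3.5556 -0.4824 -3.0507 0.8487	eef: 0.2518 -0.1506 1.0445	u: 9.8497 -2.2043 1.6336 0.6837
step 24	q: -0.6312 -0.7172 -1.1899 -0.5414	dq: -3.5191 -0.4097 -2.9024 0.8614	eef: 0.2542 -0.1696 1.0326	u: 11.7163 -2.5931 1.3501 0.8098
step 25	q: -0.6662 -0.7210 -1.2182 -0.5327	dq: -3.4750 -0.3434 -2.7513 0.8624	eef: 0.2565 -0.1885 1.0204	u: 13.4225 -2.9671 1.0919 0.9291
step 26	q: -0.7007 -0.7241 -1.2449 -0.5242	dq: -3.4246 -0.2829 -2.5996 0.8537	eef: 0.2588 -0.2074 1.0080	u: 14.9746 -3.3238 0.8560 1.0416
step 27	q: -0.7347 -0.7267 -1.2701 -0.5157	dq: -3.3687 -0.2279 -2.4488 0.8373	eef: 0.2611 -0.2261 0.9955	u: 16.3803 -3.6613 0.6395 1.1470
step 28	q: -0.7680 -0.7287 -1.2939 -0.5075	dq: -3.3083 -0.1780 -2.3003 0.8147	eef: 0.2634 -0.2447 0.9828	u: 17.6485 -3.9784 0.4399 1.2453
step 29	q: -0.8008 -0.7303 -1.3161 -0.4995	dq: -3.2443 -0.1328 -2.1552 0.7875	eef: 0.2656 -0.2632 0.9699	u: 18.7886 -4.2743 0.2550 1.3367
step 30	q: -0.8329 -0.7314 -1.3370 -0.4917	dq: -3.1772 -0.0921 -2.0143 0.7569	eef: 0.2678 -0.2813 0.9570	u: 19.8101 -4.5489 0.0829 1.4213
step 31	q: -0.8643 -0.7321 -1.3564 -0.4843	dq: -3.1076 -0.0553 -1.8782 0.7237	eef: 0.2700 -0.2993 0.9441	u: 20.7225 -4.8021 -0.0780 1.4994
step 32	q: -0.8950 -0.7325 -1.3746 -0.4773	dq: -3.0361 -0.0224 -1.7474 0.6888	eef: 0.2721 -0.3169 0.9311	u: 21.5351 -5.0343 -0.2292 1.5713
step 33	q: -0.9250 -0.7326 -1.3914 -0.4706	dq: -2.9634 0.0063 -1.6227 0.6517	eef: 0.2743 -0.3343 0.9181	u: 22.2594 -5.2447 -0.3722 1.6380
step 34	q: -0.9543 -0.7324 -1.4070 -0.4643	dq: -2.8897 0.0308 -1.5044 0.6124	eef: 0.2764 -0.3513 0.9051	u: 22.9044 -5.4330 -0.5083 1.6998
step 35	q: -0.9828 -0.7320 -1.4215 -0.4583	dq: -2.8153 0.0524 -1.3920 0.5735	eef: 0.2784 -0.3679 0.8922	u: 23.4726 -5.6020 -0.6372 1.7562
step 36	q: -1.0106 -0.7314 -1.4349 -0.4528	dq: -2.7406 0.0715 -1.2854 0.5357	eef: 0.2804 -0.3842 0.8793	u: 23.9704 -5.7534 -0.7594 1.8072
step 37	q: -1.0376 -0.7306 -1.4472 -0.4476	dq: -2.6656 0.0883 -1.1845 0.4991	eef: 0.2824 -0.4001 0.8665	u: 24.4049 -5.8885 -0.8757 1.8534
step 38	q: -1.0639 -0.7296 -1.4586 -0.4428	dq: -2.5908 0.1030 -1.0893 0.4638	eef: 0.2843 -0.4156 0.8538	u: 24.7823 -6.0082 -0.9865 1.8951
step 39	q: -1.0894 -0.7285 -1.4691 -0.4384	dq: -2.5163 0.1158 -0.9998 0.4298	eef: 0.2861 -0.4307 0.8412	u: 25.1085 -6.1138 -1.0923 1.9328
step 40	q: -1.1142 -0.7273 -1.4786 -0.4342	dq: -2.4424 0.1267 -0.9158 0.3971	eef: 0.2880 -0.4454 0.8287	u: 25.3886 -6.2063 -1.1933 1.9668
step 41	q: -1.1383 -0.7260 -1.4874 -0.4304	dq: -2.3691 0.1359 -0.8371 0.3657	eef: 0.2897 -0.4597 0.8163


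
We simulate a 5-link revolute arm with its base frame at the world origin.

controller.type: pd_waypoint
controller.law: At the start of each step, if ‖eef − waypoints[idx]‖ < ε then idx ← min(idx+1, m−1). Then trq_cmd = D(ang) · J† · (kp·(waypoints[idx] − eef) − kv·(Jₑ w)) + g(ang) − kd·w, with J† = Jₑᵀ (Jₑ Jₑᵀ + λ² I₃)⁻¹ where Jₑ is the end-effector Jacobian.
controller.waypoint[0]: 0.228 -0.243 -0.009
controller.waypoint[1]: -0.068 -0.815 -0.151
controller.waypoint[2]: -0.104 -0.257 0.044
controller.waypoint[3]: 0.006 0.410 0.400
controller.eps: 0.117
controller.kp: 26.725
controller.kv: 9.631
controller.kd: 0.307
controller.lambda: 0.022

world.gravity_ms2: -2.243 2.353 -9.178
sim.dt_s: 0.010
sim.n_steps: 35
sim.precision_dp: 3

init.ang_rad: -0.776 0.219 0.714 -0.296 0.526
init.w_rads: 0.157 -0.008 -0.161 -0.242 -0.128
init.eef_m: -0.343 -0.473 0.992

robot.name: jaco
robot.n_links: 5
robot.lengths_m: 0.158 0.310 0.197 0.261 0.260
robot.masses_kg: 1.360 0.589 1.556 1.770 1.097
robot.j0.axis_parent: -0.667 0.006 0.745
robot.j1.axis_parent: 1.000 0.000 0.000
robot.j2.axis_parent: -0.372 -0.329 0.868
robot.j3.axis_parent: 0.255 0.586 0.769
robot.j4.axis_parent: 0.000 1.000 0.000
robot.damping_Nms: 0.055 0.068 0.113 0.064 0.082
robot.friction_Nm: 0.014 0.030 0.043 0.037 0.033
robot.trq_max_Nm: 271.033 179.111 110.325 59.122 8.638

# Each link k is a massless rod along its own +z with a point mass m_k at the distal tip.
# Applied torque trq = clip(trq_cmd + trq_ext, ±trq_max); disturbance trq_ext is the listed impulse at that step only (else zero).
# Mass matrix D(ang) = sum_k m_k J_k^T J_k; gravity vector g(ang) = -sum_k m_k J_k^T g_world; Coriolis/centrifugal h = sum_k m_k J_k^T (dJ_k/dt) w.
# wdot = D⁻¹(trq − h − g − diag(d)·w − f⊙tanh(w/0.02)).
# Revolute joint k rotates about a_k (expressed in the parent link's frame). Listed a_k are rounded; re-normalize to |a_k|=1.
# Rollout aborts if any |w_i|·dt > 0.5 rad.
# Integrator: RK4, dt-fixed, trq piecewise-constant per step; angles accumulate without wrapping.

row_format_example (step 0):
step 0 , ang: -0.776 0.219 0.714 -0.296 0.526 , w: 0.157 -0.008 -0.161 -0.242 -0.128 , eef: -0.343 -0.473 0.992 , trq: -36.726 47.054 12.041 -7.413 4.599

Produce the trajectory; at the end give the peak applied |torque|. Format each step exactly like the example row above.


step 1 , ang: -0.774 0.221 0.721 -0.300 0.542 , w: 0.127 0.438 1.551 -0.541 3.217 , eef: -0.342 -0.472 0.992 , trq: -31.821 40.717 9.729 -6.038 3.275
step 2 , ang: -0.774 0.227 0.743 -0.306 0.586 , w: -0.140 0.641 2.839 -0.673 5.626 , eef: -0.340 -0.471 0.988 , trq: -26.437 34.164 6.838 -4.137 2.459
step 3 , ang: -0.778 0.233 0.776 -0.312 0.650 , w: -0.565 0.665 3.718 -0.623 7.193 , eef: -0.338 -0.469 0.983 , trq: -20.788 27.466 3.848 -2.123 2.005
step 4 , ang: -0.786 0.240 0.816 -0.318 0.727 , w: -1.052 0.592 4.259 -0.410 8.085 , eef: -0.335 -0.467 0.976 , trq: -15.164 20.783 1.095 -0.282 1.781
step 5 , ang: -0.799 0.245 0.860 -0.320 0.810 , w: -1.518 0.497 4.543 -0.075 8.489 , eef: -0.332 -0.464 0.966 , trq: -9.796 14.255 -1.266 1.266 1.676
step 6 , ang: -0.816 0.250 0.906 -0.319 0.895 , w: -1.912 0.421 4.629 0.313 8.581 , eef: -0.329 -0.461 0.955 , trq: -4.773 7.912 -3.205 2.514 1.612
step 7 , ang: -0.836 0.254 0.952 -0.314 0.980 , w: -2.215 0.385 4.575 0.738 8.469 , eef: -0.327 -0.457 0.942 , trq: -0.174 1.857 -4.755 3.487 1.543
step 8 , ang: -0.860 0.258 0.997 -0.304 1.064 , w: -2.428 0.390 4.416 1.175 8.239 , eef: -0.324 -0.454 0.928 , trq: 3.993 -3.858 -5.968 4.229 1.444
step 9 , ang: -0.885 0.262 1.040 -0.290 1.145 , w: -2.560 0.430 4.177 1.607 7.944 , eef: -0.321 -0.450 0.913 , trq: 7.747 -9.202 -6.896 4.786 1.303
step 10 , ang: -0.911 0.266 1.080 -0.272 1.223 , w: -2.624 0.494 3.878 2.019 7.621 , eef: -0.318 -0.446 0.897 , trq: 11.115 -14.148 -7.585 5.197 1.115
step 11 , ang: -0.937 0.272 1.117 -0.250 1.297 , w: -2.636 0.572 3.533 2.406 7.291 , eef: -0.315 -0.443 0.880 , trq: 14.128 -18.678 -8.075 5.493 0.884
step 12 , ang: -0.963 0.278 1.151 -0.224 1.368 , w: -2.608 0.653 3.157 2.759 6.969 , eef: -0.313 -0.439 0.862 , trq: 16.818 -22.787 -8.399 5.702 0.613
step 13 , ang: -0.989 0.285 1.180 -0.195 1.436 , w: -2.553 0.728 2.760 3.076 6.663 , eef: -0.310 -0.436 0.844 , trq: 19.218 -26.481 -8.586 5.842 0.308
step 14 , ang: -1.014 0.292 1.206 -0.163 1.502 , w: -2.480 0.789 2.354 3.352 6.378 , eef: -0.306 -0.432 0.825 , trq: 21.361 -29.779 -8.658 5.930 -0.025
step 15 , ang: -1.039 0.300 1.227 -0.128 1.564 , w: -2.399 0.831 1.947 3.586 6.118 , eef: -0.303 -0.429 0.806 , trq: 23.279 -32.709 -8.635 5.979 -0.378
step 16 , ang: -1.062 0.309 1.245 -0.092 1.624 , w: -2.314 0.849 1.545 3.777 5.885 , eef: -0.300 -0.426 0.786 , trq: 25.004 -35.304 -8.533 5.998 -0.746
step 17 , ang: -1.085 0.317 1.258 -0.053 1.682 , w: -2.230 0.841 1.154 3.924 5.680 , eef: -0.297 -0.423 0.767 , trq: 26.565 -37.602 -8.369 5.995 -1.123
step 18 , ang: -1.107 0.325 1.268 -0.013 1.738 , w: -2.152 0.805 0.777 4.030 5.503 , eef: -0.293 -0.421 0.747 , trq: 27.990 -39.641 -8.154 5.978 -1.502
step 19 , ang: -1.128 0.333 1.274 0.027 1.792 , w: -2.080 0.742 0.417 4.098 5.353 , eef: -0.290 -0.418 0.727 , trq: 29.305 -41.460 -7.900 5.953 -1.879
step 20 , ang: -1.148 0.340 1.276 0.069 1.845 , w: -2.015 0.651 0.075 4.131 5.228 , eef: -0.286 -0.415 0.707 , trq: 30.535 -43.100 -7.618 5.925 -2.248
step 21 , ang: -1.168 0.346 1.276 0.110 1.897 , w: -1.957 0.535 -0.245 4.135 5.127 , eef: -0.283 -0.413 0.688 , trq: 31.705 -44.599 -7.327 5.899 -2.605
step 22 , ang: -1.187 0.351 1.272 0.151 1.947 , w: -1.908 0.395 -0.547 4.114 5.048 , eef: -0.279 -0.410 0.668 , trq: 32.840 -45.998 -7.027 5.880 -2.945
step 23 , ang: -1.206 0.354 1.265 0.192 1.997 , w: -1.865 0.232 -0.831 4.073 4.986 , eef: -0.276 -0.408 0.649 , trq: 33.965 -47.334 -6.724 5.874 -3.267
step 24 , ang: -1.225 0.355 1.255 0.232 2.047 , w: -1.829 0.048 -1.100 4.018 4.941 , eef: -0.273 -0.405 0.630 , trq: 35.107 -48.651 -6.427 5.887 -3.566
step 25 , ang: -1.243 0.355 1.243 0.272 2.096 , w: -1.794 -0.152 -1.355 3.954 4.910 , eef: -0.270 -0.403 0.612 , trq: 36.296 -49.995 -6.144 5.925 -3.841
step 26 , ang: -1.260 0.352 1.228 0.311 2.145 , w: -1.764 -0.369 -1.598 3.884 4.892 , eef: -0.267 -0.400 0.594 , trq: 37.566 -51.411 -5.881 5.994 -4.090
step 27 , ang: -1.278 0.347 1.211 0.350 2.194 , w: -1.738 -0.603 -1.832 3.814 4.885 , eef: -0.264 -0.398 0.577 , trq: 38.956 -52.957 -5.641 6.105 -4.311
step 28 , ang: -1.295 0.340 1.191 0.388 2.243 , w: -1.715 -0.853 -2.061 3.748 4.890 , eef: -0.261 -0.396 0.561 , trq: 40.517 -54.701 -5.433 6.268 -4.505
step 29 , ang: -1.312 0.330 1.170 0.425 2.292 , w: -1.695 -1.121 -2.288 3.689 4.907 , eef: -0.259 -0.393 0.545 , trq: 42.315 -56.735 -5.263 6.501 -4.671
step 30 , ang: -1.329 0.318 1.146 0.461 2.341 , w: -1.677 -1.407 -2.519 3.641 4.941 , eef: -0.257 -0.391 0.530 , trq: 44.436 -59.182 -5.143 6.827 -4.810
step 31 , ang: -1.345 0.302 1.119 0.498 2.391 , w: -1.662 -1.715 -2.759 3.609 4.996 , eef: -0.255 -0.389 0.517 , trq: 47.006 -62.212 -5.089 7.278 -4.924
step 32 , ang: -1.362 0.283 1.090 0.534 2.441 , w: -1.650 -2.050 -3.017 3.598 5.079 , eef: -0.253 -0.386 0.504 , trq: 50.201 -66.077 -5.127 7.909 -5.016
step 33 , ang: -1.378 0.261 1.059 0.570 2.493 , w: -1.644 -2.421 -3.306 3.615 5.201 , eef: -0.251 -0.384 0.492 , trq: 54.281 -71.141 -5.305 8.803 -5.088
step 34 , ang: -1.395 0.235 1.024 0.606 2.546 , w: -1.647 -2.840 -3.641 3.675 5.379 , eef: -0.250 -0.382 0.482 , trq: 59.585 -77.914 -5.718 10.096 -5.146
step 35 , ang: -1.411 0.204 0.986 0.644 2.601 , w: -1.669 -3.330 -4.049 3.801 5.636 , eef: -0.248 -0.380 0.473
max |trq| (N·m): 77.914


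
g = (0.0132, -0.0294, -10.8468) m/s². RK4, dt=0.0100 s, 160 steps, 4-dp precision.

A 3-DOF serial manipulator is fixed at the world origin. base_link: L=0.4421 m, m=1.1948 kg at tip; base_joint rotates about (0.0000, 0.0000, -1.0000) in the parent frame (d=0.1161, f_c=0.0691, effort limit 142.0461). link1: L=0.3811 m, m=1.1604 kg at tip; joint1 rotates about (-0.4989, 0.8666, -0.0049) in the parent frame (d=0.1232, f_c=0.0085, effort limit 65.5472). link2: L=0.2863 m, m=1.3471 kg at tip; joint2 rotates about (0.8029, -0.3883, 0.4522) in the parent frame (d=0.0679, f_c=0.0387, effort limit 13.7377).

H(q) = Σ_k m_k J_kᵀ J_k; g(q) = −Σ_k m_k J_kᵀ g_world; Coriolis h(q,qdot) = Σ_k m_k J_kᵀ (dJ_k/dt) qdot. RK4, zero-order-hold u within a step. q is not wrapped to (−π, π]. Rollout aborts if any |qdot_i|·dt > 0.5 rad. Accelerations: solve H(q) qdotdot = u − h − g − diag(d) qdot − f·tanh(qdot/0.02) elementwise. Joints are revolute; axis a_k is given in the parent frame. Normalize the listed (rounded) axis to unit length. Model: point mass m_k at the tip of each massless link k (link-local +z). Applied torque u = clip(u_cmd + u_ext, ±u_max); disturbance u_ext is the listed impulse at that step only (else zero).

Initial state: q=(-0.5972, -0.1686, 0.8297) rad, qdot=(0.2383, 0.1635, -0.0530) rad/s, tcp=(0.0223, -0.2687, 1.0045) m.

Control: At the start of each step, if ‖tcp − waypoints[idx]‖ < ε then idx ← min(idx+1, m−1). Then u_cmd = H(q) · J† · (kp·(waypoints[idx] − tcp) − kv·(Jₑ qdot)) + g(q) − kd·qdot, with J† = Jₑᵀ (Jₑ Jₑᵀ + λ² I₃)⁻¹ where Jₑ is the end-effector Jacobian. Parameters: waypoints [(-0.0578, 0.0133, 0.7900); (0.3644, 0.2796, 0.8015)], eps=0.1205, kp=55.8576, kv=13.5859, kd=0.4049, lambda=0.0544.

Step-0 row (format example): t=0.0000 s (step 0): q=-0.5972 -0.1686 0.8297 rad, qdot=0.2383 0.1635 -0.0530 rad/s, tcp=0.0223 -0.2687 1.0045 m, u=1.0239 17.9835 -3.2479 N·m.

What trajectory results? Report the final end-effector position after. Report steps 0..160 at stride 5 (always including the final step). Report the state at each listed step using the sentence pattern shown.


t=0.0500 s (step 5): q=-0.4916 -0.1103 0.9102 rad, qdot=3.2658 1.8206 2.3209 rad/s, tcp=0.0197 -0.2530 1.0024 m, u=-0.4085 9.7961 -3.2869 N·m.
t=0.1000 s (step 10): q=-0.3052 -0.0057 1.0175 rad, qdot=4.0456 2.2762 1.8241 rad/s, tcp=0.0206 -0.2252 1.0006 m, u=-0.4709 4.6128 -2.4474 N·m.
t=0.1500 s (step 15): q=-0.0980 0.1109 1.0872 rad, qdot=4.1679 2.3455 0.9702 rad/s, tcp=0.0297 -0.1979 1.0011 m, u=0.1808 0.9183 -1.8141 N·m.
t=0.2000 s (step 20): q=0.1027 0.2237 1.1173 rad, qdot=3.6833 2.0780 0.2757 rad/s, tcp=0.0472 -0.1791 1.0021 m, u=1.1045 -5.1332 -1.3715 N·m.
t=0.2500 s (step 25): q=0.2333 0.3020 1.1241 rad, qdot=1.2025 0.9048 0.1506 rad/s, tcp=0.0651 -0.1724 1.0014 m, u=0.7035 -11.0641 -1.5587 N·m.
t=0.3000 s (step 30): q=0.2234 0.3125 1.1391 rad, qdot=-1.2604 -0.3714 0.3941 rad/s, tcp=0.0717 -0.1725 0.9985 m, u=0.5554 -7.6556 -2.2367 N·m.
t=0.3500 s (step 35): q=0.1505 0.2816 1.1560 rad, qdot=-1.2100 -0.6766 0.2546 rad/s, tcp=0.0677 -0.1759 0.9955 m, u=0.6316 -1.2807 -2.6109 N·m.
t=0.4000 s (step 40): q=0.1329 0.2604 1.1684 rad, qdot=0.4886 -0.1256 0.2965 rad/s, tcp=0.0597 -0.1811 0.9930 m, u=0.1780 1.6635 -2.8162 N·m.
t=0.4500 s (step 45): q=0.1841 0.2666 1.1867 rad, qdot=1.3589 0.3089 0.4158 rad/s, tcp=0.0532 -0.1857 0.9894 m, u=0.0366 0.1037 -2.8667 N·m.
t=0.5000 s (step 50): q=0.2496 0.2833 1.2081 rad, qdot=1.1305 0.2930 0.4285 rad/s, tcp=0.0490 -0.1897 0.9853 m, u=0.1000 -2.1507 -2.8482 N·m.
t=0.5500 s (step 55): q=0.2911 0.2919 1.2291 rad, qdot=0.5497 0.0465 0.4131 rad/s, tcp=0.0448 -0.1937 0.9811 m, u=0.1928 -2.6011 -2.8842 N·m.
t=0.6000 s (step 60): q=0.3116 0.2901 1.2492 rad, qdot=0.3584 -0.0831 0.3900 rad/s, tcp=0.0391 -0.1978 0.9770 m, u=0.2498 -1.6057 -2.9519 N·m.
t=0.6500 s (step 65): q=0.3346 0.2872 1.2684 rad, qdot=0.5995 -0.0102 0.3836 rad/s, tcp=0.0322 -0.2017 0.9730 m, u=0.2133 -0.8445 -3.0087 N·m.
t=0.7000 s (step 70): q=0.3712 0.2896 1.2878 rad, qdot=0.8327 0.0962 0.3903 rad/s, tcp=0.0253 -0.2052 0.9689 m, u=0.1634 -1.0390 -3.0417 N·m.
t=0.7500 s (step 75): q=0.4135 0.2950 1.3073 rad, qdot=0.8224 0.1039 0.3894 rad/s, tcp=0.0186 -0.2085 0.9648 m, u=0.1563 -1.5820 -3.0646 N·m.
t=0.8000 s (step 80): q=0.4513 0.2987 1.3266 rad, qdot=0.6892 0.0406 0.3811 rad/s, tcp=0.0117 -0.2114 0.9607 m, u=0.1794 -1.7374 -3.0953 N·m.
t=0.8500 s (step 85): q=0.4839 0.2996 1.3454 rad, qdot=0.6386 0.0030 0.3715 rad/s, tcp=0.0044 -0.2141 0.9567 m, u=0.1971 -1.4915 -3.1324 N·m.
t=0.9000 s (step 90): q=0.5172 0.3001 1.3638 rad, qdot=0.7006 0.0217 0.3652 rad/s, tcp=-0.0034 -0.2164 0.9527 m, u=0.1899 -1.2945 -3.1667 N·m.
t=0.9500 s (step 95): q=0.5540 0.3019 1.3819 rad, qdot=0.7631 0.0501 0.3606 rad/s, tcp=-0.0113 -0.2184 0.9487 m, u=0.1745 -1.3625 -3.1946 N·m.
t=1.0000 s (step 100): q=0.5923 0.3045 1.3998 rad, qdot=0.7574 0.0483 0.3544 rad/s, tcp=-0.0192 -0.2199 0.9447 m, u=0.1699 -1.5237 -3.2197 N·m.
t=1.0500 s (step 105): q=0.6291 0.3064 1.4173 rad, qdot=0.7181 0.0260 0.3465 rad/s, tcp=-0.0273 -0.2211 0.9408 m, u=0.1757 -1.5579 -3.2456 N·m.
t=1.1000 s (step 110): q=0.6646 0.3073 1.4345 rad, qdot=0.7061 0.0145 0.3384 rad/s, tcp=-0.0355 -0.2220 0.9370 m, u=0.1796 -1.4749 -3.2717 N·m.
t=1.1500 s (step 115): q=0.7003 0.3082 1.4512 rad, qdot=0.7260 0.0209 0.3308 rad/s, tcp=-0.0439 -0.2224 0.9332 m, u=0.1754 -1.4225 -3.2958 N·m.
t=1.2000 s (step 120): q=0.7371 0.3094 1.4675 rad, qdot=0.7412 0.0282 0.3233 rad/s, tcp=-0.0523 -0.2224 0.9294 m, u=0.1686 -1.4575 -3.3173 N·m.
t=1.2500 s (step 125): q=0.7740 0.3108 1.4835 rad, qdot=0.7331 0.0242 0.3153 rad/s, tcp=-0.0607 -0.2221 0.9258 m, u=0.1657 -1.5100 -3.3374 N·m.
t=1.3000 s (step 130): q=0.8102 0.3117 1.4991 rad, qdot=0.7168 0.0149 0.3068 rad/s, tcp=-0.0691 -0.2214 0.9222 m, u=0.1661 -1.5118 -3.3567 N·m.
t=1.3500 s (step 135): q=0.8459 0.3124 1.5142 rad, qdot=0.7112 0.0110 0.2983 rad/s, tcp=-0.0775 -0.2202 0.9187 m, u=0.1652 -1.4804 -3.3750 N·m.
t=1.4000 s (step 140): q=0.8815 0.3129 1.5289 rad, qdot=0.7142 0.0130 0.2898 rad/s, tcp=-0.0858 -0.2188 0.9153 m, u=0.1615 -1.4676 -3.3917 N·m.
t=1.4500 s (step 145): q=0.9172 0.3136 1.5432 rad, qdot=0.7129 0.0139 0.2813 rad/s, tcp=-0.0940 -0.2169 0.9119 m, u=0.1574 -1.4838 -3.4070 N·m.
t=1.5000 s (step 150): q=0.9527 0.3143 1.5570 rad, qdot=0.7033 0.0107 0.2726 rad/s, tcp=-0.1021 -0.2147 0.9087 m, u=0.1548 -1.4994 -3.4212 N·m.
t=1.5500 s (step 155): q=0.9875 0.3147 1.5704 rad, qdot=0.6920 0.0066 0.2638 rad/s, tcp=-0.1100 -0.2122 0.9055 m, u=0.1531 -1.4955 -3.4343 N·m.
t=1.6000 s (step 160): q=1.0219 0.3150 1.5834 rad, qdot=0.6846 0.0049 0.2551 rad/s, tcp=-0.1178 -0.2094 0.9024 m.
final tcp position (m): -0.1178 -0.2094 0.9024
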